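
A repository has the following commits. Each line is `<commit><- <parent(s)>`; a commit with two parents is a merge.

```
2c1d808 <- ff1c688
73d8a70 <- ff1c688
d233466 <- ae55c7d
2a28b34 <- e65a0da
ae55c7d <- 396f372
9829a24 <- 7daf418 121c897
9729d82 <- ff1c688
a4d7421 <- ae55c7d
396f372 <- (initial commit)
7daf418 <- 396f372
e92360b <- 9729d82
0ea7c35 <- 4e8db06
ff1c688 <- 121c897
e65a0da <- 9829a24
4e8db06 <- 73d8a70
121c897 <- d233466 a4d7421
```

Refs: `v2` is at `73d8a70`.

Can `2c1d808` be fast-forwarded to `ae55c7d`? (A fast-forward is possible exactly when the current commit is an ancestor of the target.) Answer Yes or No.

A fast-forward from 2c1d808 to ae55c7d is possible iff 2c1d808 is an ancestor of ae55c7d.
Ancestors of ae55c7d: {396f372, ae55c7d}.
2c1d808 is not among them, so fast-forward is not possible.

No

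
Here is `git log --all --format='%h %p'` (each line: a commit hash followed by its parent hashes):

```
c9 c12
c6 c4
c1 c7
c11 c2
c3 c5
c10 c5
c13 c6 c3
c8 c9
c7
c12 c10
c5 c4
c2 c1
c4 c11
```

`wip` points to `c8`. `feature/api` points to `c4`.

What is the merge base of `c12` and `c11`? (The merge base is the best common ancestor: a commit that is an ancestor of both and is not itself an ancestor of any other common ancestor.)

Ancestors of c12: {c1, c10, c11, c12, c2, c4, c5, c7}.
Ancestors of c11: {c1, c11, c2, c7}.
Common ancestors: {c1, c11, c2, c7}.
Among these, c11 is not an ancestor of any other common ancestor — it is the merge base.

c11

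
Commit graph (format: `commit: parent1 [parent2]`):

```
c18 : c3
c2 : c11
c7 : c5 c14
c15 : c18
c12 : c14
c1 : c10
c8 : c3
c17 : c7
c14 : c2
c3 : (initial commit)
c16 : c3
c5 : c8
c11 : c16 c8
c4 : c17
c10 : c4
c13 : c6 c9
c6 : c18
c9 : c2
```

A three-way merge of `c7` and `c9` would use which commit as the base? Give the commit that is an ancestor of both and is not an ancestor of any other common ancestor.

c2

Ancestors of c7: {c11, c14, c16, c2, c3, c5, c7, c8}.
Ancestors of c9: {c11, c16, c2, c3, c8, c9}.
Common ancestors: {c11, c16, c2, c3, c8}.
Among these, c2 is not an ancestor of any other common ancestor — it is the merge base.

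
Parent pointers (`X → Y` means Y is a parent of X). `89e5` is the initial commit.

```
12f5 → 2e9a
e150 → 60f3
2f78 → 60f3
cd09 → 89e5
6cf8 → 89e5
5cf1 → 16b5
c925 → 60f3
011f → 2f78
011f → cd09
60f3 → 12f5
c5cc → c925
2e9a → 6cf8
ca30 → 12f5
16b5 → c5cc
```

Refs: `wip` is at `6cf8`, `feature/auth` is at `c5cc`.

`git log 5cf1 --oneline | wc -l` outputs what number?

9

Walking parent pointers from 5cf1: reachable set = {12f5, 16b5, 2e9a, 5cf1, 60f3, 6cf8, 89e5, c5cc, c925}.
That is 9 commits.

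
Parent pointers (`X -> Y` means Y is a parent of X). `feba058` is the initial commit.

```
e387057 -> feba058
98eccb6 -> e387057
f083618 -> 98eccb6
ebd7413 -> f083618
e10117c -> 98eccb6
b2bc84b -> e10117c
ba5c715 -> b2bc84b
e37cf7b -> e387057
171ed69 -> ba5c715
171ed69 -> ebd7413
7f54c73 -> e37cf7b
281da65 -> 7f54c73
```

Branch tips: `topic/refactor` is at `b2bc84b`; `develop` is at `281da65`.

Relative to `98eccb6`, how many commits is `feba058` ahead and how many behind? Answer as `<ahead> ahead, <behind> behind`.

Reachable from feba058: {feba058}.
Reachable from 98eccb6: {98eccb6, e387057, feba058}.
Only in feba058's history (ahead): {} — 0.
Only in 98eccb6's history (behind): {98eccb6, e387057} — 2.

0 ahead, 2 behind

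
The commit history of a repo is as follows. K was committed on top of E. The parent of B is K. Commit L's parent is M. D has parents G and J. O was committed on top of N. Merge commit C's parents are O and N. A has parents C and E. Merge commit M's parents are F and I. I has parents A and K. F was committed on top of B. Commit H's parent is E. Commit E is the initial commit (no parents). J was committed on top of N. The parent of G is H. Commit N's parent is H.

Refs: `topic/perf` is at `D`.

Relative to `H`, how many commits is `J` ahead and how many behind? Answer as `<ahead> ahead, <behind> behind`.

2 ahead, 0 behind

Reachable from J: {E, H, J, N}.
Reachable from H: {E, H}.
Only in J's history (ahead): {J, N} — 2.
Only in H's history (behind): {} — 0.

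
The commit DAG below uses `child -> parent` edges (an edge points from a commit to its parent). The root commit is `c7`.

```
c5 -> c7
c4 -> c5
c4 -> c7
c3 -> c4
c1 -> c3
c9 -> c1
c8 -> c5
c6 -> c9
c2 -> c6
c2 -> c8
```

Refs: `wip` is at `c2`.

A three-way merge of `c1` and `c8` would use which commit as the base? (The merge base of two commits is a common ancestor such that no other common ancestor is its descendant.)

c5

Ancestors of c1: {c1, c3, c4, c5, c7}.
Ancestors of c8: {c5, c7, c8}.
Common ancestors: {c5, c7}.
Among these, c5 is not an ancestor of any other common ancestor — it is the merge base.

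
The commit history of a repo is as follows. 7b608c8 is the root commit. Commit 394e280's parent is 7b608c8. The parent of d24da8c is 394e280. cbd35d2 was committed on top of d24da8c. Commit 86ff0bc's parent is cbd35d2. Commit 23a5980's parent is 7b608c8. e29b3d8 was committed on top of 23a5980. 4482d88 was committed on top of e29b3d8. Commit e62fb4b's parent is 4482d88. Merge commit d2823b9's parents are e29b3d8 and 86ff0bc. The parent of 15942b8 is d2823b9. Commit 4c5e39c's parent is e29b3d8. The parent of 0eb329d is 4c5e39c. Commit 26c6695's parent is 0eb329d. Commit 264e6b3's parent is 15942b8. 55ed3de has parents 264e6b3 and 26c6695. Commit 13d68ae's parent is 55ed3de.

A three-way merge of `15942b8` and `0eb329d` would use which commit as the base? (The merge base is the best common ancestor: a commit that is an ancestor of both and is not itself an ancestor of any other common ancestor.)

Ancestors of 15942b8: {15942b8, 23a5980, 394e280, 7b608c8, 86ff0bc, cbd35d2, d24da8c, d2823b9, e29b3d8}.
Ancestors of 0eb329d: {0eb329d, 23a5980, 4c5e39c, 7b608c8, e29b3d8}.
Common ancestors: {23a5980, 7b608c8, e29b3d8}.
Among these, e29b3d8 is not an ancestor of any other common ancestor — it is the merge base.

e29b3d8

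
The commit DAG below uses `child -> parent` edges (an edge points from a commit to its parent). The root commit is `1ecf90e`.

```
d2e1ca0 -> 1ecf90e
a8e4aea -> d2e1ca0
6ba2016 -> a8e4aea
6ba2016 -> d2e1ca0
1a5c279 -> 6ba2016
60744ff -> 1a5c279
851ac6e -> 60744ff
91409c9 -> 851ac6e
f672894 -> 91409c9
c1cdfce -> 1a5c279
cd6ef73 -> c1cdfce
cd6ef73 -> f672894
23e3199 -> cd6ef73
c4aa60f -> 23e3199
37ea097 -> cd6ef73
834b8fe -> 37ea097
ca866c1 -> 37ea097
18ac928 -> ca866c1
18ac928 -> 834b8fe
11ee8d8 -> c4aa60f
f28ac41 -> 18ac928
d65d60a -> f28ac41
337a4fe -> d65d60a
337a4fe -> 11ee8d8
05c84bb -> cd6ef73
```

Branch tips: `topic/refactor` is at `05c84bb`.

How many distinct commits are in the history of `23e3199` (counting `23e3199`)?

Walking parent pointers from 23e3199: reachable set = {1a5c279, 1ecf90e, 23e3199, 60744ff, 6ba2016, 851ac6e, 91409c9, a8e4aea, c1cdfce, cd6ef73, d2e1ca0, f672894}.
That is 12 commits.

12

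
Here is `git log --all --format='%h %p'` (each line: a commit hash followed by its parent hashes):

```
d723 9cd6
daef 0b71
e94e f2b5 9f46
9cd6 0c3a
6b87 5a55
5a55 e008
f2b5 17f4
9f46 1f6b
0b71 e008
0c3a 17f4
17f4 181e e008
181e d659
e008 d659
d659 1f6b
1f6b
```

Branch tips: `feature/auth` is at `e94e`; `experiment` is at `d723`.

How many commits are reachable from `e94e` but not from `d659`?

6

Reachable from e94e: {17f4, 181e, 1f6b, 9f46, d659, e008, e94e, f2b5}.
Reachable from d659: {1f6b, d659}.
In e94e's history but not d659's: {17f4, 181e, 9f46, e008, e94e, f2b5} — 6 commits.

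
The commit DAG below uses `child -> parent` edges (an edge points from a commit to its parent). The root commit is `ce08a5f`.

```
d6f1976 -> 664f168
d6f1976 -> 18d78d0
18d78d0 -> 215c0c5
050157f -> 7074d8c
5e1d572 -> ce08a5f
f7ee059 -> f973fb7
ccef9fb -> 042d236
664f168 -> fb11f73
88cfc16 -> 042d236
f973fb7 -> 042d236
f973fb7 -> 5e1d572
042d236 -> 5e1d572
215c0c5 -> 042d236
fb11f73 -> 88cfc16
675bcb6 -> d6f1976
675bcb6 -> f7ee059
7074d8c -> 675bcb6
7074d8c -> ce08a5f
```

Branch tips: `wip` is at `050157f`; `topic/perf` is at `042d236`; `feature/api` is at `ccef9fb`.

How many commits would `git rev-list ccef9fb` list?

Walking parent pointers from ccef9fb: reachable set = {042d236, 5e1d572, ccef9fb, ce08a5f}.
That is 4 commits.

4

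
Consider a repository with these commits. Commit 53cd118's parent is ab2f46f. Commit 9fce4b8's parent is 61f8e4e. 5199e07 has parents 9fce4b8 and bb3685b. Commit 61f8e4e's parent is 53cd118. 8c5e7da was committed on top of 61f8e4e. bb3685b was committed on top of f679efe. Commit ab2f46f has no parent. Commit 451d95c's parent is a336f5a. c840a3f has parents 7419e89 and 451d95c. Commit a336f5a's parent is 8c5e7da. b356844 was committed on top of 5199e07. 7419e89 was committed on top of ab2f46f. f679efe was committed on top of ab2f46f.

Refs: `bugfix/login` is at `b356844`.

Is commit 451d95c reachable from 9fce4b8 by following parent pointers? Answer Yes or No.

No

Ancestors of 9fce4b8: {53cd118, 61f8e4e, 9fce4b8, ab2f46f}.
451d95c is not in that set, so it is not an ancestor of 9fce4b8.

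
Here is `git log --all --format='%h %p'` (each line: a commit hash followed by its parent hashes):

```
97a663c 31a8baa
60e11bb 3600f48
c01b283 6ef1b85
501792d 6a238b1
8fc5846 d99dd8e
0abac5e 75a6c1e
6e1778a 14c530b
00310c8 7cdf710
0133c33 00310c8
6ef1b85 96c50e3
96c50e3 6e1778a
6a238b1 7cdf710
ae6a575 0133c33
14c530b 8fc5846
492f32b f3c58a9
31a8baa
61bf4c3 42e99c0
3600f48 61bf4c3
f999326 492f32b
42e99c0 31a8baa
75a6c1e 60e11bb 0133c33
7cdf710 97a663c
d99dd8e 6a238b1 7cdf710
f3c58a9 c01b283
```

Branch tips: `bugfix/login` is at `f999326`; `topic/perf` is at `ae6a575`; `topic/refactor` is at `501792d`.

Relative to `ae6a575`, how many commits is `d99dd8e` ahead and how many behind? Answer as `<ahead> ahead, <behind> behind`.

2 ahead, 3 behind

Reachable from d99dd8e: {31a8baa, 6a238b1, 7cdf710, 97a663c, d99dd8e}.
Reachable from ae6a575: {00310c8, 0133c33, 31a8baa, 7cdf710, 97a663c, ae6a575}.
Only in d99dd8e's history (ahead): {6a238b1, d99dd8e} — 2.
Only in ae6a575's history (behind): {00310c8, 0133c33, ae6a575} — 3.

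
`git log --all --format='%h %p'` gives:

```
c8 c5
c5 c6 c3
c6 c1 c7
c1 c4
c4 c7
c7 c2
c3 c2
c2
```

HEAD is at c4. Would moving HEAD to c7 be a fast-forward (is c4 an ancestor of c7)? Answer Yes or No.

No

A fast-forward from c4 to c7 is possible iff c4 is an ancestor of c7.
Ancestors of c7: {c2, c7}.
c4 is not among them, so fast-forward is not possible.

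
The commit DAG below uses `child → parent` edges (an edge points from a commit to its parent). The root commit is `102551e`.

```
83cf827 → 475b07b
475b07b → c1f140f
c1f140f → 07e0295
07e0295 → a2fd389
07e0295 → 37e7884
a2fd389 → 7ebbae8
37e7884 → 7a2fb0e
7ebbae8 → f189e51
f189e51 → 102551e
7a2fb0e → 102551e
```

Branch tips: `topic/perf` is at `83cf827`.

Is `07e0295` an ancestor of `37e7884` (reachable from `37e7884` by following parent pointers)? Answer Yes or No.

Ancestors of 37e7884: {102551e, 37e7884, 7a2fb0e}.
07e0295 is not in that set, so it is not an ancestor of 37e7884.

No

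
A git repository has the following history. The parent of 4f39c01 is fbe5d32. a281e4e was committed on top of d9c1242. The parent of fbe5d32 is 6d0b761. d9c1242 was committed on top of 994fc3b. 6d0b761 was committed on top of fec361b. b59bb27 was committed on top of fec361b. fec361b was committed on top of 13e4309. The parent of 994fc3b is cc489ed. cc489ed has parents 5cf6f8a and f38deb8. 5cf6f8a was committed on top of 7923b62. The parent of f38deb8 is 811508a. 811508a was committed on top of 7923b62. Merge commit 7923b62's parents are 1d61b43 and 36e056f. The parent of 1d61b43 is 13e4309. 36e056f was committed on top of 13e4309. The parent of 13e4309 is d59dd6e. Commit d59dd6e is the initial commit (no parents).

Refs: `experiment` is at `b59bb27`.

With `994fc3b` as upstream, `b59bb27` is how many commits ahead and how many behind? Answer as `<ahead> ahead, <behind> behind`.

2 ahead, 8 behind

Reachable from b59bb27: {13e4309, b59bb27, d59dd6e, fec361b}.
Reachable from 994fc3b: {13e4309, 1d61b43, 36e056f, 5cf6f8a, 7923b62, 811508a, 994fc3b, cc489ed, d59dd6e, f38deb8}.
Only in b59bb27's history (ahead): {b59bb27, fec361b} — 2.
Only in 994fc3b's history (behind): {1d61b43, 36e056f, 5cf6f8a, 7923b62, 811508a, 994fc3b, cc489ed, f38deb8} — 8.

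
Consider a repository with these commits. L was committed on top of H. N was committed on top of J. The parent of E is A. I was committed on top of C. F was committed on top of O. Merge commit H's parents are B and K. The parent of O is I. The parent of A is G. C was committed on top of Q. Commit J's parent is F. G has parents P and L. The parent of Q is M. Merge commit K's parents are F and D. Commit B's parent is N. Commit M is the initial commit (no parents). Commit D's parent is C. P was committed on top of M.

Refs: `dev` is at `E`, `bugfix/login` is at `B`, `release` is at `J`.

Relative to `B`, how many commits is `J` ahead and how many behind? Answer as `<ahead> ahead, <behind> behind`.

0 ahead, 2 behind

Reachable from J: {C, F, I, J, M, O, Q}.
Reachable from B: {B, C, F, I, J, M, N, O, Q}.
Only in J's history (ahead): {} — 0.
Only in B's history (behind): {B, N} — 2.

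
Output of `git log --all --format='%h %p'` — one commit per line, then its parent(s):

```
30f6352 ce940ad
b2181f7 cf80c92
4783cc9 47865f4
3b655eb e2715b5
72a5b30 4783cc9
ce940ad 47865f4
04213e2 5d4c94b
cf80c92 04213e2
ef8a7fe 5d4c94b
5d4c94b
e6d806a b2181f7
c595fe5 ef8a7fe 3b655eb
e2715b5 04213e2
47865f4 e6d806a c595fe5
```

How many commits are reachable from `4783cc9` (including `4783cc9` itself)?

Walking parent pointers from 4783cc9: reachable set = {04213e2, 3b655eb, 4783cc9, 47865f4, 5d4c94b, b2181f7, c595fe5, cf80c92, e2715b5, e6d806a, ef8a7fe}.
That is 11 commits.

11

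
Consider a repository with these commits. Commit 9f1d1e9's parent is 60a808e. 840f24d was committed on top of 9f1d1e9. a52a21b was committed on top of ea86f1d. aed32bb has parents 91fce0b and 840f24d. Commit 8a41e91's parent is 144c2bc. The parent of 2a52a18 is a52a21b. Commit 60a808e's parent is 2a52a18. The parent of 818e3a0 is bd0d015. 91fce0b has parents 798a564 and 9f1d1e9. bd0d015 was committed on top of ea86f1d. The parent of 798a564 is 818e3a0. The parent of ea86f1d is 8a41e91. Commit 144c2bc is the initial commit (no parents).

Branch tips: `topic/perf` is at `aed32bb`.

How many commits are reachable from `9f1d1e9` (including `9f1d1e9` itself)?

Walking parent pointers from 9f1d1e9: reachable set = {144c2bc, 2a52a18, 60a808e, 8a41e91, 9f1d1e9, a52a21b, ea86f1d}.
That is 7 commits.

7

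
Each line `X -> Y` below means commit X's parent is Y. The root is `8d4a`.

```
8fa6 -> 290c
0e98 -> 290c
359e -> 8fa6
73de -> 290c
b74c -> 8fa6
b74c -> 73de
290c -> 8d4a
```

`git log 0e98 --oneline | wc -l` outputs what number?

Walking parent pointers from 0e98: reachable set = {0e98, 290c, 8d4a}.
That is 3 commits.

3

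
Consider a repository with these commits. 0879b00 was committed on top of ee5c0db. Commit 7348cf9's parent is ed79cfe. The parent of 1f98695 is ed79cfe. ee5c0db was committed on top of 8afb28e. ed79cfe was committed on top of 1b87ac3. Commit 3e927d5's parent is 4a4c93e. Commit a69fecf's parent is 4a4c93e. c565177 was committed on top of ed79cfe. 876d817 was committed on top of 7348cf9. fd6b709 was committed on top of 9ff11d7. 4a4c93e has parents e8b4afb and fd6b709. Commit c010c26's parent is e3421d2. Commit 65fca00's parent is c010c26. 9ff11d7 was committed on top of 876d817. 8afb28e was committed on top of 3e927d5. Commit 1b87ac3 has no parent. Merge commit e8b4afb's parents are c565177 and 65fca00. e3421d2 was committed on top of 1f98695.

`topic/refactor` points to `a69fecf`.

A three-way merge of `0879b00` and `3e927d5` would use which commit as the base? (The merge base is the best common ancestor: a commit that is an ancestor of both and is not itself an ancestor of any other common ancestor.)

Ancestors of 0879b00: {0879b00, 1b87ac3, 1f98695, 3e927d5, 4a4c93e, 65fca00, 7348cf9, 876d817, 8afb28e, 9ff11d7, c010c26, c565177, e3421d2, e8b4afb, ed79cfe, ee5c0db, fd6b709}.
Ancestors of 3e927d5: {1b87ac3, 1f98695, 3e927d5, 4a4c93e, 65fca00, 7348cf9, 876d817, 9ff11d7, c010c26, c565177, e3421d2, e8b4afb, ed79cfe, fd6b709}.
Common ancestors: {1b87ac3, 1f98695, 3e927d5, 4a4c93e, 65fca00, 7348cf9, 876d817, 9ff11d7, c010c26, c565177, e3421d2, e8b4afb, ed79cfe, fd6b709}.
Among these, 3e927d5 is not an ancestor of any other common ancestor — it is the merge base.

3e927d5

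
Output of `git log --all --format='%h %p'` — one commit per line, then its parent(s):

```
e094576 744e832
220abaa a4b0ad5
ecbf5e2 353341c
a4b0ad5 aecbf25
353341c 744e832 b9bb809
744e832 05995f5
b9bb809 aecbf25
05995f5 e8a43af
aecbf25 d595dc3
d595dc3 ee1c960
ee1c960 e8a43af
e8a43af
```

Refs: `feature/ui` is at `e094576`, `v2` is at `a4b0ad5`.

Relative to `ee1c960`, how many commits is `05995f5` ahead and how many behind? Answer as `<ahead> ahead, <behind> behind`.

1 ahead, 1 behind

Reachable from 05995f5: {05995f5, e8a43af}.
Reachable from ee1c960: {e8a43af, ee1c960}.
Only in 05995f5's history (ahead): {05995f5} — 1.
Only in ee1c960's history (behind): {ee1c960} — 1.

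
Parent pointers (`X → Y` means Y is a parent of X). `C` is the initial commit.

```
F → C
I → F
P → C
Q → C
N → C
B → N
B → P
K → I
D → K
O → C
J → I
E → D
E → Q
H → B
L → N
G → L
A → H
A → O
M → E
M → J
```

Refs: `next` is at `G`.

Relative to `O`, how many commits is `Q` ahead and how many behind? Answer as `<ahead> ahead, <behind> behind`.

1 ahead, 1 behind

Reachable from Q: {C, Q}.
Reachable from O: {C, O}.
Only in Q's history (ahead): {Q} — 1.
Only in O's history (behind): {O} — 1.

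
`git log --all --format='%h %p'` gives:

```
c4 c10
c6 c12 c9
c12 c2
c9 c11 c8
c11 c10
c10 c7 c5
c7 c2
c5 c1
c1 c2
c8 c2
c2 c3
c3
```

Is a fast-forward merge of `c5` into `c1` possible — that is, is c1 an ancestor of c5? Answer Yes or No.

Yes

A fast-forward from c1 to c5 is possible iff c1 is an ancestor of c5.
Ancestors of c5: {c1, c2, c3, c5}.
c1 is among them, so fast-forward is possible.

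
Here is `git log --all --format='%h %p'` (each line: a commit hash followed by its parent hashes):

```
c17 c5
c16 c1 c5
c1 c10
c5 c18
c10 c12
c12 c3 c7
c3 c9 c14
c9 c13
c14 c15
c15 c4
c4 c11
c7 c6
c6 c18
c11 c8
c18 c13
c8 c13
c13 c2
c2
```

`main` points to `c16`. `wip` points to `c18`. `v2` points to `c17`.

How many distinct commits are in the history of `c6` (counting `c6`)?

4

Walking parent pointers from c6: reachable set = {c13, c18, c2, c6}.
That is 4 commits.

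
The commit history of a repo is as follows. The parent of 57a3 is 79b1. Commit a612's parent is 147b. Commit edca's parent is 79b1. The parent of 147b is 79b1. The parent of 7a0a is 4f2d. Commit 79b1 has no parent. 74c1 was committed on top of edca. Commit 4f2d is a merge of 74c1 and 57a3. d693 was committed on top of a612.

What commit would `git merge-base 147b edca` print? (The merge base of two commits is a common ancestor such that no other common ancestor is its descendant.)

79b1

Ancestors of 147b: {147b, 79b1}.
Ancestors of edca: {79b1, edca}.
Common ancestors: {79b1}.
The only common ancestor is 79b1, so it is the merge base.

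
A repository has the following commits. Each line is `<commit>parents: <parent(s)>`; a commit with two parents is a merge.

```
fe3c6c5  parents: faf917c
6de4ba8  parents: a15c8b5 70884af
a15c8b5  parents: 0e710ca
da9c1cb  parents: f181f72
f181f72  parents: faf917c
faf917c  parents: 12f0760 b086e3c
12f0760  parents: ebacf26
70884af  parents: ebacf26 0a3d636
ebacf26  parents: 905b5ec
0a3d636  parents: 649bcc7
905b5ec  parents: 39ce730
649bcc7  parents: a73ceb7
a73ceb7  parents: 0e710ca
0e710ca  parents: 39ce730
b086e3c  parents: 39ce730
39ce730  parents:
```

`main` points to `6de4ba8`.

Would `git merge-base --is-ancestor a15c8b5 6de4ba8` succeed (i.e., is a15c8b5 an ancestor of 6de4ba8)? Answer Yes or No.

Ancestors of 6de4ba8 (commits reachable by following parents): {0a3d636, 0e710ca, 39ce730, 649bcc7, 6de4ba8, 70884af, 905b5ec, a15c8b5, a73ceb7, ebacf26}.
a15c8b5 is in that set, so it is an ancestor of 6de4ba8.

Yes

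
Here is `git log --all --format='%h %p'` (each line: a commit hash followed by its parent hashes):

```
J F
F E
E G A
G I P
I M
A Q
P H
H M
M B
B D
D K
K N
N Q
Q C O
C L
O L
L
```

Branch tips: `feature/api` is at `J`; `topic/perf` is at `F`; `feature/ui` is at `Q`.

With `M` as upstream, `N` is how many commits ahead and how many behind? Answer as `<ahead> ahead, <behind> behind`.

0 ahead, 4 behind

Reachable from N: {C, L, N, O, Q}.
Reachable from M: {B, C, D, K, L, M, N, O, Q}.
Only in N's history (ahead): {} — 0.
Only in M's history (behind): {B, D, K, M} — 4.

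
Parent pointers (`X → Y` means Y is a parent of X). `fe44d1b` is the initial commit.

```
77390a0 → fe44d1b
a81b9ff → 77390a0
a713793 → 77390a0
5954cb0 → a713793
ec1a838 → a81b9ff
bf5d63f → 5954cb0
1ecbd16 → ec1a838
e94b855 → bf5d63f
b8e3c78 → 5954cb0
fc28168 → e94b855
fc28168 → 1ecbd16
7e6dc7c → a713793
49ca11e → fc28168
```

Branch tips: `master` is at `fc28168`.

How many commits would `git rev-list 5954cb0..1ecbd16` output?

3

Reachable from 1ecbd16: {1ecbd16, 77390a0, a81b9ff, ec1a838, fe44d1b}.
Reachable from 5954cb0: {5954cb0, 77390a0, a713793, fe44d1b}.
In 1ecbd16's history but not 5954cb0's: {1ecbd16, a81b9ff, ec1a838} — 3 commits.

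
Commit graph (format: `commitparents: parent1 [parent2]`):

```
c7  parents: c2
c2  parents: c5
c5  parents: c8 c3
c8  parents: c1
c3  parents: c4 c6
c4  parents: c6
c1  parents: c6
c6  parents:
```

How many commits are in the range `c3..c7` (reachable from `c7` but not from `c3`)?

5

Reachable from c7: {c1, c2, c3, c4, c5, c6, c7, c8}.
Reachable from c3: {c3, c4, c6}.
In c7's history but not c3's: {c1, c2, c5, c7, c8} — 5 commits.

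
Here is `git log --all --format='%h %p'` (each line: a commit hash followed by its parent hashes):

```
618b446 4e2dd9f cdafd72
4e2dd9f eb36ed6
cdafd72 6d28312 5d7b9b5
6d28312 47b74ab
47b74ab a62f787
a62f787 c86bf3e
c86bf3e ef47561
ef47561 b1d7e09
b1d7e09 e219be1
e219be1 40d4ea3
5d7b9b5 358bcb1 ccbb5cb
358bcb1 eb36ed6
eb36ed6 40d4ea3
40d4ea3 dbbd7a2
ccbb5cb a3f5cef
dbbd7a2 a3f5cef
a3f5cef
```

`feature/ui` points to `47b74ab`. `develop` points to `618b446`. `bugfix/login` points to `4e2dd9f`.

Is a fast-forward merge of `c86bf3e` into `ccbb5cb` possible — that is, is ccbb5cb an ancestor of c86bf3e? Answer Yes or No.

No

A fast-forward from ccbb5cb to c86bf3e is possible iff ccbb5cb is an ancestor of c86bf3e.
Ancestors of c86bf3e: {40d4ea3, a3f5cef, b1d7e09, c86bf3e, dbbd7a2, e219be1, ef47561}.
ccbb5cb is not among them, so fast-forward is not possible.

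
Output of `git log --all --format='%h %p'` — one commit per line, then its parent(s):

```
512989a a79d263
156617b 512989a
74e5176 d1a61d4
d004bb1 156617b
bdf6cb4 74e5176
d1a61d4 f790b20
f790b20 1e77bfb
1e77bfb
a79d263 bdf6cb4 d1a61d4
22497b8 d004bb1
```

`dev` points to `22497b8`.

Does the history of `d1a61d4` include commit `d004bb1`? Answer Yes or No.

No

Ancestors of d1a61d4: {1e77bfb, d1a61d4, f790b20}.
d004bb1 is not in that set, so it is not an ancestor of d1a61d4.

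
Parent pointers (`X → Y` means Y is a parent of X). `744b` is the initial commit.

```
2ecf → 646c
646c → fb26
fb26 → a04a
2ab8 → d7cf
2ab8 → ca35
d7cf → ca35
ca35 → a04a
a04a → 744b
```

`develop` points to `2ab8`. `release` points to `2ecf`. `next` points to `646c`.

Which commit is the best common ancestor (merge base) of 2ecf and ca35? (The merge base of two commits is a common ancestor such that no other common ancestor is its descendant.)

Ancestors of 2ecf: {2ecf, 646c, 744b, a04a, fb26}.
Ancestors of ca35: {744b, a04a, ca35}.
Common ancestors: {744b, a04a}.
Among these, a04a is not an ancestor of any other common ancestor — it is the merge base.

a04a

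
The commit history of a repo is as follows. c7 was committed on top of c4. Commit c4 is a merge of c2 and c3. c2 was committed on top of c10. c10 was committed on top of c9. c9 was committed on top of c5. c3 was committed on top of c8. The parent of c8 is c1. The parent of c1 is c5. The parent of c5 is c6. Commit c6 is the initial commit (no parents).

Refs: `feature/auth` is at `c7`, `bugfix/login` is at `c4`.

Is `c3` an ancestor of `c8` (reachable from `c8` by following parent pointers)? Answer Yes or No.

Ancestors of c8: {c1, c5, c6, c8}.
c3 is not in that set, so it is not an ancestor of c8.

No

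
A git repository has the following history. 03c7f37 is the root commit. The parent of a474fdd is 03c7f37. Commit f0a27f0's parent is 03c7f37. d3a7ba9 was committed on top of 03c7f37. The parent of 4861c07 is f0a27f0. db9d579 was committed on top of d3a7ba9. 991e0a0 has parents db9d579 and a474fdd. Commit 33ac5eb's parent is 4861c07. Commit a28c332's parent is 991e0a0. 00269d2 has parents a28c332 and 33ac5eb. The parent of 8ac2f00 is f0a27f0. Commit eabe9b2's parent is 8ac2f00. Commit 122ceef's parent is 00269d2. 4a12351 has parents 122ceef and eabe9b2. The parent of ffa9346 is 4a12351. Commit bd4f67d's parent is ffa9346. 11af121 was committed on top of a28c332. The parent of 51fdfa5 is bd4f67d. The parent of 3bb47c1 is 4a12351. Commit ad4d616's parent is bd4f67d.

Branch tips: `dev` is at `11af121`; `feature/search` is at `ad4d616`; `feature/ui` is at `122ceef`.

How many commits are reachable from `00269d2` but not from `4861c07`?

Reachable from 00269d2: {00269d2, 03c7f37, 33ac5eb, 4861c07, 991e0a0, a28c332, a474fdd, d3a7ba9, db9d579, f0a27f0}.
Reachable from 4861c07: {03c7f37, 4861c07, f0a27f0}.
In 00269d2's history but not 4861c07's: {00269d2, 33ac5eb, 991e0a0, a28c332, a474fdd, d3a7ba9, db9d579} — 7 commits.

7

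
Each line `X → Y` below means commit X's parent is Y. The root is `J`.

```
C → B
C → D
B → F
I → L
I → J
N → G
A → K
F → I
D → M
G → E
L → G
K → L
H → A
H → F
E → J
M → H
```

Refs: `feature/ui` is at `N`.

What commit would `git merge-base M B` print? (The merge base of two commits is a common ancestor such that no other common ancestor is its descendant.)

F

Ancestors of M: {A, E, F, G, H, I, J, K, L, M}.
Ancestors of B: {B, E, F, G, I, J, L}.
Common ancestors: {E, F, G, I, J, L}.
Among these, F is not an ancestor of any other common ancestor — it is the merge base.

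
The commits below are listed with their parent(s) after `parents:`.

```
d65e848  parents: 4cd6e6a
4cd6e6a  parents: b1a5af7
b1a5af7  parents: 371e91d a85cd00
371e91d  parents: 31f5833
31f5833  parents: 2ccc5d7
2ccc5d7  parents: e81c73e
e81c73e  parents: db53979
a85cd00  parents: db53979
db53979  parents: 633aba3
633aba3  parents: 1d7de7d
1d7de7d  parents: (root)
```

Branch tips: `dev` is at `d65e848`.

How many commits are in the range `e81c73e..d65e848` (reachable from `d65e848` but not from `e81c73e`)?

Reachable from d65e848: {1d7de7d, 2ccc5d7, 31f5833, 371e91d, 4cd6e6a, 633aba3, a85cd00, b1a5af7, d65e848, db53979, e81c73e}.
Reachable from e81c73e: {1d7de7d, 633aba3, db53979, e81c73e}.
In d65e848's history but not e81c73e's: {2ccc5d7, 31f5833, 371e91d, 4cd6e6a, a85cd00, b1a5af7, d65e848} — 7 commits.

7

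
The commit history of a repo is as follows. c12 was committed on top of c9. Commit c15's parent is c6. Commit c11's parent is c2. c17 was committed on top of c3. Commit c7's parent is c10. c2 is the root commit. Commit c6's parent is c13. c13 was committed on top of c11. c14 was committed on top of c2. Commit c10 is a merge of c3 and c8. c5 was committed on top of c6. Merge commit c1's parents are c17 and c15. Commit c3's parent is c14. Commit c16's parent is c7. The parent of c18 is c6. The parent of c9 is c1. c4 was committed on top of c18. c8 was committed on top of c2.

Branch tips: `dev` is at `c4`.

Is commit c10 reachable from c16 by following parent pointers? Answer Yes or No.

Ancestors of c16 (commits reachable by following parents): {c10, c14, c16, c2, c3, c7, c8}.
c10 is in that set, so it is an ancestor of c16.

Yes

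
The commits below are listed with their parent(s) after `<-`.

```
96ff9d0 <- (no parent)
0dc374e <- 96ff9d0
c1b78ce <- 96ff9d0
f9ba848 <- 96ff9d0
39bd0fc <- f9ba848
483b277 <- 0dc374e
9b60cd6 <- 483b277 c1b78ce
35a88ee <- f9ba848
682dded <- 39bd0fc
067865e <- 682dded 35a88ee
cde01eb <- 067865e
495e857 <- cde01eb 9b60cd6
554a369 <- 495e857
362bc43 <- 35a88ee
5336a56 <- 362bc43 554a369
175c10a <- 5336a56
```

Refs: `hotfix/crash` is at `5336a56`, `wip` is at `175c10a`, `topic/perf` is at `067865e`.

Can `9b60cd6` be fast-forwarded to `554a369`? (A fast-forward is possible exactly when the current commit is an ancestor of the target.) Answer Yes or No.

Yes

A fast-forward from 9b60cd6 to 554a369 is possible iff 9b60cd6 is an ancestor of 554a369.
Ancestors of 554a369: {067865e, 0dc374e, 35a88ee, 39bd0fc, 483b277, 495e857, 554a369, 682dded, 96ff9d0, 9b60cd6, c1b78ce, cde01eb, f9ba848}.
9b60cd6 is among them, so fast-forward is possible.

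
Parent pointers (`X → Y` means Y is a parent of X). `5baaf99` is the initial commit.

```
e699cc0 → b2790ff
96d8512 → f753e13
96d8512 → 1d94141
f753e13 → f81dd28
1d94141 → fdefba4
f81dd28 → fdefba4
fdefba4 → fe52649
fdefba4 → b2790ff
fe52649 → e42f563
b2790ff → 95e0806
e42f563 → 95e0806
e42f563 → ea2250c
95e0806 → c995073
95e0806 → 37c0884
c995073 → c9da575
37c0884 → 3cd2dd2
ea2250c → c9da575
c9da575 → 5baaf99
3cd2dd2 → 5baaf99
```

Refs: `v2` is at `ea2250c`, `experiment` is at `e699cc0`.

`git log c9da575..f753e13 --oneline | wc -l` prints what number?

11

Reachable from f753e13: {37c0884, 3cd2dd2, 5baaf99, 95e0806, b2790ff, c995073, c9da575, e42f563, ea2250c, f753e13, f81dd28, fdefba4, fe52649}.
Reachable from c9da575: {5baaf99, c9da575}.
In f753e13's history but not c9da575's: {37c0884, 3cd2dd2, 95e0806, b2790ff, c995073, e42f563, ea2250c, f753e13, f81dd28, fdefba4, fe52649} — 11 commits.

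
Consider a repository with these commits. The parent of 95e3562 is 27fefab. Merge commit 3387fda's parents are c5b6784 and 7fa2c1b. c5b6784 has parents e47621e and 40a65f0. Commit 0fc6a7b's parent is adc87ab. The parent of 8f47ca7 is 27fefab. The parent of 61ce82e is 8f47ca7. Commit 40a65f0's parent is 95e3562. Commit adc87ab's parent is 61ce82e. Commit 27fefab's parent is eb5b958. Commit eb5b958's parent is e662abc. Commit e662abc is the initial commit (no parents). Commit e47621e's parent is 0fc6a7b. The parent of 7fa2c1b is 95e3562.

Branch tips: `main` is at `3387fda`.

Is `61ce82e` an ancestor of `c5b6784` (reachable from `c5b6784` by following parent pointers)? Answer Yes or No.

Yes

Ancestors of c5b6784 (commits reachable by following parents): {0fc6a7b, 27fefab, 40a65f0, 61ce82e, 8f47ca7, 95e3562, adc87ab, c5b6784, e47621e, e662abc, eb5b958}.
61ce82e is in that set, so it is an ancestor of c5b6784.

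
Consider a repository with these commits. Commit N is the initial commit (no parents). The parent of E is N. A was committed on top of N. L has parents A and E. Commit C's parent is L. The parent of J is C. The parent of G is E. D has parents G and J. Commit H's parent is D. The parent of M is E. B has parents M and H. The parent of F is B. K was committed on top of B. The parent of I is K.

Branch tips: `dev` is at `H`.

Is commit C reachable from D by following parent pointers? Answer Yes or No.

Ancestors of D (commits reachable by following parents): {A, C, D, E, G, J, L, N}.
C is in that set, so it is an ancestor of D.

Yes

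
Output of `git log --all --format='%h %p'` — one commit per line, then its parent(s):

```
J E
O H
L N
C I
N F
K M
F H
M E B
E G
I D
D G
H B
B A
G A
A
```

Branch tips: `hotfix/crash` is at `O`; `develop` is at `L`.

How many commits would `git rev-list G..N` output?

Reachable from N: {A, B, F, H, N}.
Reachable from G: {A, G}.
In N's history but not G's: {B, F, H, N} — 4 commits.

4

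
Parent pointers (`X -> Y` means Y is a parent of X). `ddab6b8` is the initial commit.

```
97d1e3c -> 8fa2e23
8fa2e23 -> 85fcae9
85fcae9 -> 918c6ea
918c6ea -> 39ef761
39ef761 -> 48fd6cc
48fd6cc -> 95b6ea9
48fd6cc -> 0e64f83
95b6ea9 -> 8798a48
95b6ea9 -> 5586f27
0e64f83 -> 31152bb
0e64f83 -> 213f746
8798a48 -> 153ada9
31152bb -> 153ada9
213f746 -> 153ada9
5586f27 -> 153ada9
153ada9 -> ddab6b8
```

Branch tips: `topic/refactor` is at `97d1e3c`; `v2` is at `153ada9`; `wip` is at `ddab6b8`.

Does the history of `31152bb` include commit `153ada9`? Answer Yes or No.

Yes

Ancestors of 31152bb (commits reachable by following parents): {153ada9, 31152bb, ddab6b8}.
153ada9 is in that set, so it is an ancestor of 31152bb.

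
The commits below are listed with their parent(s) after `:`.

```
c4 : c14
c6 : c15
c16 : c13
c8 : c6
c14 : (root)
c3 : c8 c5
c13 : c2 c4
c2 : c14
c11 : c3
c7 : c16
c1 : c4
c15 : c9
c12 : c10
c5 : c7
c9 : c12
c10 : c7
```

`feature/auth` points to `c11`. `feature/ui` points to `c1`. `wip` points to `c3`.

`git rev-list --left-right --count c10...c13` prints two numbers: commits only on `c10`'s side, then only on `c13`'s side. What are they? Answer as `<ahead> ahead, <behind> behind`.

3 ahead, 0 behind

Reachable from c10: {c10, c13, c14, c16, c2, c4, c7}.
Reachable from c13: {c13, c14, c2, c4}.
Only in c10's history (ahead): {c10, c16, c7} — 3.
Only in c13's history (behind): {} — 0.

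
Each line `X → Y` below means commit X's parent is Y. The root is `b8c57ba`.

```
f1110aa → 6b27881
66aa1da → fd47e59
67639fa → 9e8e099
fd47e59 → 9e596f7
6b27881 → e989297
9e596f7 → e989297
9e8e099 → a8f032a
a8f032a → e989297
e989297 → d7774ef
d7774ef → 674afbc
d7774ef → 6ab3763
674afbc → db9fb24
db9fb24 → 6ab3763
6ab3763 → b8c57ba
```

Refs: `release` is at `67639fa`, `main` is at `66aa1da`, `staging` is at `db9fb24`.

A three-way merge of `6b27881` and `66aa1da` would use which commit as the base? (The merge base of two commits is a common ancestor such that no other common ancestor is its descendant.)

Ancestors of 6b27881: {674afbc, 6ab3763, 6b27881, b8c57ba, d7774ef, db9fb24, e989297}.
Ancestors of 66aa1da: {66aa1da, 674afbc, 6ab3763, 9e596f7, b8c57ba, d7774ef, db9fb24, e989297, fd47e59}.
Common ancestors: {674afbc, 6ab3763, b8c57ba, d7774ef, db9fb24, e989297}.
Among these, e989297 is not an ancestor of any other common ancestor — it is the merge base.

e989297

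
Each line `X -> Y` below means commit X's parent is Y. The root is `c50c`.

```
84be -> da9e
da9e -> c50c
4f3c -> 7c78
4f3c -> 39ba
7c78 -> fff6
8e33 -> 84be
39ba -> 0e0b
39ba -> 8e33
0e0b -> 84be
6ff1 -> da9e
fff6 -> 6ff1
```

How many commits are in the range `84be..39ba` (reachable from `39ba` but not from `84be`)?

3

Reachable from 39ba: {0e0b, 39ba, 84be, 8e33, c50c, da9e}.
Reachable from 84be: {84be, c50c, da9e}.
In 39ba's history but not 84be's: {0e0b, 39ba, 8e33} — 3 commits.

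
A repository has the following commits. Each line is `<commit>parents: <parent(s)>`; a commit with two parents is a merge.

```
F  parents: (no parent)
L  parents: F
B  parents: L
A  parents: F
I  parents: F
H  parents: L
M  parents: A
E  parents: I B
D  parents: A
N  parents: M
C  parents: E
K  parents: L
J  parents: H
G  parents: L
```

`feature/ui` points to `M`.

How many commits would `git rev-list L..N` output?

3

Reachable from N: {A, F, M, N}.
Reachable from L: {F, L}.
In N's history but not L's: {A, M, N} — 3 commits.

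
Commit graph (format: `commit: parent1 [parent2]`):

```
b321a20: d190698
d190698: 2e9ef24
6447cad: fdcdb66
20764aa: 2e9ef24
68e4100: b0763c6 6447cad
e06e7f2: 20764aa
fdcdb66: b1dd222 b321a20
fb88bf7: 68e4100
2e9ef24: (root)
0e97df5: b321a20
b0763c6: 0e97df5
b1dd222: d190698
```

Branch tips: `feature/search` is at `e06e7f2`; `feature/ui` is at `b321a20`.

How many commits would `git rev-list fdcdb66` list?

Walking parent pointers from fdcdb66: reachable set = {2e9ef24, b1dd222, b321a20, d190698, fdcdb66}.
That is 5 commits.

5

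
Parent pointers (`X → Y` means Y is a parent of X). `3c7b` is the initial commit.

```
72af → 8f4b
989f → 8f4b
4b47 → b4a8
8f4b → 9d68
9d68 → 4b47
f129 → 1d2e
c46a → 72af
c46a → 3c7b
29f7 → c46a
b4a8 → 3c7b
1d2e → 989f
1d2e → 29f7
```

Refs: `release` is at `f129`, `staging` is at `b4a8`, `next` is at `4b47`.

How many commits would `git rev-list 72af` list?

Walking parent pointers from 72af: reachable set = {3c7b, 4b47, 72af, 8f4b, 9d68, b4a8}.
That is 6 commits.

6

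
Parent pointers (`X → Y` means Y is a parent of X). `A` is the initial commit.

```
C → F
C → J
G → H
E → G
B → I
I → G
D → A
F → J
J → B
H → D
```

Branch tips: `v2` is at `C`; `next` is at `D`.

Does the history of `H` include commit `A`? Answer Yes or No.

Ancestors of H (commits reachable by following parents): {A, D, H}.
A is in that set, so it is an ancestor of H.

Yes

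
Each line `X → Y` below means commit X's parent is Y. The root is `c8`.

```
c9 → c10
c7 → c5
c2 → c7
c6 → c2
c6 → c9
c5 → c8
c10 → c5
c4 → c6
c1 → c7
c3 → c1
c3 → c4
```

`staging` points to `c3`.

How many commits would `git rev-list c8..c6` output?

6

Reachable from c6: {c10, c2, c5, c6, c7, c8, c9}.
Reachable from c8: {c8}.
In c6's history but not c8's: {c10, c2, c5, c6, c7, c9} — 6 commits.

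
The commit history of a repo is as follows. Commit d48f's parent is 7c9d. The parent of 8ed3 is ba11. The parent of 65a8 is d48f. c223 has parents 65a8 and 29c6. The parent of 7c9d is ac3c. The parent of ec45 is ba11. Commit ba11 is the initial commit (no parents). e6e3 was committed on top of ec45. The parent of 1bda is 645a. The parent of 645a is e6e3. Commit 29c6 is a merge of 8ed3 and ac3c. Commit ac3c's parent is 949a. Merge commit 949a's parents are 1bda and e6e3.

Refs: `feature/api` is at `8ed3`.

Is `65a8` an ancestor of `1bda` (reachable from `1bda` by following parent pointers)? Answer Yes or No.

No

Ancestors of 1bda: {1bda, 645a, ba11, e6e3, ec45}.
65a8 is not in that set, so it is not an ancestor of 1bda.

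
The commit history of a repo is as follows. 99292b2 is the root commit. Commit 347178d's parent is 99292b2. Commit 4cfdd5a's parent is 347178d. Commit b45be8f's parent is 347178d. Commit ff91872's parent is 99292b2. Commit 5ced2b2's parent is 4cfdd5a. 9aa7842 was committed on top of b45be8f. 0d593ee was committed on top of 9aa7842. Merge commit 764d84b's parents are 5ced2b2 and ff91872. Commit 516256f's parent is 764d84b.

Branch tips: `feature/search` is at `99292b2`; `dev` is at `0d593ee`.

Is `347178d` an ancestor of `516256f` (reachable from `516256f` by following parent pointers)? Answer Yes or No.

Ancestors of 516256f (commits reachable by following parents): {347178d, 4cfdd5a, 516256f, 5ced2b2, 764d84b, 99292b2, ff91872}.
347178d is in that set, so it is an ancestor of 516256f.

Yes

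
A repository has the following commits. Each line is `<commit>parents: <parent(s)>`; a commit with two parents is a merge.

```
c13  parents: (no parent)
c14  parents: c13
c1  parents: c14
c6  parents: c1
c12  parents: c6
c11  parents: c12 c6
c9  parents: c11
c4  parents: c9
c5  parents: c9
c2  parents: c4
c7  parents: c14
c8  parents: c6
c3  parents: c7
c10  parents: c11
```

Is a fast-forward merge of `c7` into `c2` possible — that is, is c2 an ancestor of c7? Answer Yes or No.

No

A fast-forward from c2 to c7 is possible iff c2 is an ancestor of c7.
Ancestors of c7: {c13, c14, c7}.
c2 is not among them, so fast-forward is not possible.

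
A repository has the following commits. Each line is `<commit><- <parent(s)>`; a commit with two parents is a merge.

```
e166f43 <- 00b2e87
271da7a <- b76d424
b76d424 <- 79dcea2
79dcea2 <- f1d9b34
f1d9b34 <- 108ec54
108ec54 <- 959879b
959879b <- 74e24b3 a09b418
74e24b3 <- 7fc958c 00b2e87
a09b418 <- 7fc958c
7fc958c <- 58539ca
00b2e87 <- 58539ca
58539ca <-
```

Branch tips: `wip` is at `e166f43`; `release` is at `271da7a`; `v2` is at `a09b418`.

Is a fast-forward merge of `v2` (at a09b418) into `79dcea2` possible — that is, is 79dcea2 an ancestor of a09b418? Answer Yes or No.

A fast-forward from 79dcea2 to a09b418 is possible iff 79dcea2 is an ancestor of a09b418.
Ancestors of a09b418: {58539ca, 7fc958c, a09b418}.
79dcea2 is not among them, so fast-forward is not possible.

No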